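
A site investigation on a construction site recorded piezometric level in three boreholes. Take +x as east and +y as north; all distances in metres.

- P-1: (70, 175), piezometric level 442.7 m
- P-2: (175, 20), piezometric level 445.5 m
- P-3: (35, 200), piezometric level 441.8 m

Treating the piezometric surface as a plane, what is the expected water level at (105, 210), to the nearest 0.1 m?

Differences from P-1: to P-2 (Δx, Δy, Δh) = (105, -155, +2.8); to P-3 = (-35, 25, -0.9).
Solve a·Δx + b·Δy = Δh: det = 105·25 − (-35)·(-155) = -2800.
∂h/∂x = [(+2.8)·25 − (-0.9)·(-155)] / -2800 = +0.02482
∂h/∂y = [105·(-0.9) − (-35)·(+2.8)] / -2800 = -0.001250
h(105, 210) = 442.7 + (+0.02482)·(35) + (-0.001250)·(35) = 442.7 +0.869 -0.044 = 443.525 m.

443.5 m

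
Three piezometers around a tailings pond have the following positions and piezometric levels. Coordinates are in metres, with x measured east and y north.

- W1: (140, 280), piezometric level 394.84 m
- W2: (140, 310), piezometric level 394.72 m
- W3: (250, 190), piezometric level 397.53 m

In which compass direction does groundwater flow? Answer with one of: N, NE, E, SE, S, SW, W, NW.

W

Taking W1 as reference: W2−W1 = (0, 30, -0.12); W3−W1 = (110, -90, +2.69).
Determinant of the coordinate differences = 0·(-90) − 110·30 = -3300.
∂h/∂x = [(-0.12)·(-90) − (+2.69)·30] / -3300 = +0.02118
∂h/∂y = [0·(+2.69) − 110·(-0.12)] / -3300 = -0.004000
Flow = −∇h = (-0.02118 east, +0.004000 north), which points west.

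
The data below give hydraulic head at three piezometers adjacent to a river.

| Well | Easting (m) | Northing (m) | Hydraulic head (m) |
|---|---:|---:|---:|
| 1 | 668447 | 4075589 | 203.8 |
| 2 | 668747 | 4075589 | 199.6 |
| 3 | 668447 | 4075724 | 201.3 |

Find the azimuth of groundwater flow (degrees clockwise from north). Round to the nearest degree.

∂h/∂x = (199.6 − 203.8) / (668747 − 668447) = -0.01400
∂h/∂y = (201.3 − 203.8) / (4075724 − 4075589) = -0.01852
Flow direction (−∇h) has components (+0.01400 E, +0.01852 N).
Azimuth = atan2(E, N) = atan2(+0.01400, +0.01852) = 37.1° ≈ 037°.

037°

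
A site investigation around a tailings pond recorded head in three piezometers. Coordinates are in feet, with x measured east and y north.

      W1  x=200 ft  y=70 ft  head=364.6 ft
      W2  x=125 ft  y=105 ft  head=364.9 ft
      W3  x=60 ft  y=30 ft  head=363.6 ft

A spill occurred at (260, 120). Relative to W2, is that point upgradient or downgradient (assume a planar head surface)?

upgradient

With h = a·x + b·y + c and W1 as origin, the differences give:
  (-75)·a + 35·b = +0.3
  (-140)·a + (-40)·b = -1.0
Eliminate b (×(-40) and ×35, subtract): 7900·a = 23.00 → a = ∂h/∂x = +0.002911
Back-substitute: b = ∂h/∂y = +0.01481.
Head at (260, 120) = 364.6 + (+0.002911)·(60) + (+0.01481)·(50) = 365.52 ft.
That is higher than the 364.9 ft at W2, so the point is upgradient.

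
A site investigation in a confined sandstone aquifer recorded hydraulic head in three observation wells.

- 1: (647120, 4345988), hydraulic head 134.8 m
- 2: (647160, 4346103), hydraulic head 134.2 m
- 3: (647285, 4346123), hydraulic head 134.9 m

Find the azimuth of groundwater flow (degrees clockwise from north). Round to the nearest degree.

Differences from 1: to 2 (Δx, Δy, Δh) = (40, 115, -0.6); to 3 = (165, 135, +0.1).
Determinant of the coordinate differences = 40·135 − 165·115 = -13575.
∂h/∂x = [(-0.6)·135 − (+0.1)·115] / -13575 = +0.006814
∂h/∂y = [40·(+0.1) − 165·(-0.6)] / -13575 = -0.007587
Flow direction (−∇h) has components (-0.006814 E, +0.007587 N).
Azimuth = atan2(E, N) = atan2(-0.006814, +0.007587) = 318.1° ≈ 318°.

318°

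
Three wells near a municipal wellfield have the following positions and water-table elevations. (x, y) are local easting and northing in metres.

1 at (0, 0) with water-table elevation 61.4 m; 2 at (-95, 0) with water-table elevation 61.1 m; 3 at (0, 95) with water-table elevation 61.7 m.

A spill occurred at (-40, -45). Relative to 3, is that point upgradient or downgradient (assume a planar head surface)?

downgradient

∂h/∂x = (61.1 − 61.4) / (-95 − 0) = +0.003158
∂h/∂y = (61.7 − 61.4) / (95 − 0) = +0.003158
Head at (-40, -45) = 61.4 + (+0.003158)·(-40) + (+0.003158)·(-45) = 61.13 m.
That is lower than the 61.7 m at 3, so the point is downgradient.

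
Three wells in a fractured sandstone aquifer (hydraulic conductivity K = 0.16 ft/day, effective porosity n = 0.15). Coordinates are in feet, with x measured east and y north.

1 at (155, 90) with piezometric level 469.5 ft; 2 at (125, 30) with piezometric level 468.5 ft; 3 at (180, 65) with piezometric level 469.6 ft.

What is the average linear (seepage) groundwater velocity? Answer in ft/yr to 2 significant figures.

With h = a·x + b·y + c and 1 as origin, the differences give:
  (-30)·a + (-60)·b = -1.0
  25·a + (-25)·b = +0.1
Eliminate b (×(-25) and ×(-60), subtract): 2250·a = 31.00 → a = ∂h/∂x = +0.01378
Back-substitute: b = ∂h/∂y = +0.009778.
|∇h| = √(0.01378² + 0.009778²) = 0.0169
Seepage velocity v = K·i/n = 0.16 × 0.0169 / 0.15 = 0.01803 ft/day = 6.585 ft/yr.

6.6 ft/yr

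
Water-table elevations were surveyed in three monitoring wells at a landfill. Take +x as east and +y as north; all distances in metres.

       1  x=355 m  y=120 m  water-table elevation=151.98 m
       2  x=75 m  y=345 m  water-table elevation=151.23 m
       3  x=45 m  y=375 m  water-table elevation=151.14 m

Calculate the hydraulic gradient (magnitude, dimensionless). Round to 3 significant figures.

0.00213

With h = a·x + b·y + c and 1 as origin, the differences give:
  (-280)·a + 225·b = -0.75
  (-310)·a + 255·b = -0.84
Eliminate b (×255 and ×225, subtract): -1650·a = -2.250 → a = ∂h/∂x = +0.001364
Back-substitute: b = ∂h/∂y = -0.001636.
|∇h| = √(0.001364² + -0.001636²) = 0.00213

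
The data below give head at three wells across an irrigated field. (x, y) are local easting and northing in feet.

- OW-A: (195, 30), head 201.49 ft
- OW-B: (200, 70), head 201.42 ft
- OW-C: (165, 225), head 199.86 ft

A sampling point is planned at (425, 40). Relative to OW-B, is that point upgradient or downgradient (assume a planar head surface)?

With h = a·x + b·y + c and OW-A as origin, the differences give:
  5·a + 40·b = -0.07
  (-30)·a + 195·b = -1.63
Eliminate b (×195 and ×40, subtract): 2175·a = 51.550 → a = ∂h/∂x = +0.02370
Back-substitute: b = ∂h/∂y = -0.004713.
Head at (425, 40) = 201.49 + (+0.02370)·(230) + (-0.004713)·(10) = 206.89 ft.
That is higher than the 201.42 ft at OW-B, so the point is upgradient.

upgradient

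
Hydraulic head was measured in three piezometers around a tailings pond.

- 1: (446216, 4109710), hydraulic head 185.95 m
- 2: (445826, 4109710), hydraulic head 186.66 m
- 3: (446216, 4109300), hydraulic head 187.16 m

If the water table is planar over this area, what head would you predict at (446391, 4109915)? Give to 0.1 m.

∂h/∂x = (186.66 − 185.95) / (445826 − 446216) = -0.001821
∂h/∂y = (187.16 − 185.95) / (4109300 − 4109710) = -0.002951
h(446391, 4109915) = 185.95 + (-0.001821)·(175) + (-0.002951)·(205) = 185.95 -0.319 -0.605 = 185.026 m.

185.0 m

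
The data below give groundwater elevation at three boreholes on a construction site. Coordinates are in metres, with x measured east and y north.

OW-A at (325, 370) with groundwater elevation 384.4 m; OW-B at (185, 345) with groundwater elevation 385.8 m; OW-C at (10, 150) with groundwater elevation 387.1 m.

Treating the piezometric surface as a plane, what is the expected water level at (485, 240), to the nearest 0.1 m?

Taking OW-A as reference: OW-B−OW-A = (-140, -25, +1.4); OW-C−OW-A = (-315, -220, +2.7).
Determinant of the coordinate differences = (-140)·(-220) − (-315)·(-25) = 22925.
∂h/∂x = [(+1.4)·(-220) − (+2.7)·(-25)] / 22925 = -0.01049
∂h/∂y = [(-140)·(+2.7) − (-315)·(+1.4)] / 22925 = +0.002748
h(485, 240) = 384.4 + (-0.01049)·(160) + (+0.002748)·(-130) = 384.4 -1.679 -0.357 = 382.364 m.

382.4 m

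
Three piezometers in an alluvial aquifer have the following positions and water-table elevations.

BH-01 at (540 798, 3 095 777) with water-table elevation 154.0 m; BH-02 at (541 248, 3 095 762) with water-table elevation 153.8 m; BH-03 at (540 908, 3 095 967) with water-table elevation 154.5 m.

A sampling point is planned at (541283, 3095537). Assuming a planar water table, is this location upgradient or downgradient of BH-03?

Differences from BH-01: to BH-02 (Δx, Δy, Δh) = (450, -15, -0.2); to BH-03 = (110, 190, +0.5).
Solve a·Δx + b·Δy = Δh: det = 450·190 − 110·(-15) = 87150.
∂h/∂x = [(-0.2)·190 − (+0.5)·(-15)] / 87150 = -0.0003500
∂h/∂y = [450·(+0.5) − 110·(-0.2)] / 87150 = +0.002834
Head at (541283, 3095537) = 154.0 + (-0.0003500)·(485) + (+0.002834)·(-240) = 153.15 m.
That is lower than the 154.5 m at BH-03, so the point is downgradient.

downgradient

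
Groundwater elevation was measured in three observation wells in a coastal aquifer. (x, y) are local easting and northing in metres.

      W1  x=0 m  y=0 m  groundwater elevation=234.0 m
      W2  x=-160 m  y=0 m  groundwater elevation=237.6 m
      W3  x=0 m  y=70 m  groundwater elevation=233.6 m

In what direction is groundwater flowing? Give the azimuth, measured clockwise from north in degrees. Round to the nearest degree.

∂h/∂x = (237.6 − 234.0) / (-160 − 0) = -0.02250
∂h/∂y = (233.6 − 234.0) / (70 − 0) = -0.005714
Flow direction (−∇h) has components (+0.02250 E, +0.005714 N).
Azimuth = atan2(E, N) = atan2(+0.02250, +0.005714) = 75.7° ≈ 076°.

076°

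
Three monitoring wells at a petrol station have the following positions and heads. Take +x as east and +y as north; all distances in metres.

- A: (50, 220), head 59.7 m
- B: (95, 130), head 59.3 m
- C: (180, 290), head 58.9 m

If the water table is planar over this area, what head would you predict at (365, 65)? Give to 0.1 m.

57.4 m

Differences from A: to B (Δx, Δy, Δh) = (45, -90, -0.4); to C = (130, 70, -0.8).
Solve a·Δx + b·Δy = Δh: det = 45·70 − 130·(-90) = 14850.
∂h/∂x = [(-0.4)·70 − (-0.8)·(-90)] / 14850 = -0.006734
∂h/∂y = [45·(-0.8) − 130·(-0.4)] / 14850 = +0.001077
h(365, 65) = 59.7 + (-0.006734)·(315) + (+0.001077)·(-155) = 59.7 -2.121 -0.167 = 57.412 m.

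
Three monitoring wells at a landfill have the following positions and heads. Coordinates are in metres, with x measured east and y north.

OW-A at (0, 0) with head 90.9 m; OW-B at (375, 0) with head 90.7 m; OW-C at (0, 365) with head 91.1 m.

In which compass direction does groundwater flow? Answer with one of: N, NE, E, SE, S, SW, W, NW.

∂h/∂x = (90.7 − 90.9) / (375 − 0) = -0.0005333
∂h/∂y = (91.1 − 90.9) / (365 − 0) = +0.0005479
Flow = −∇h = (+0.0005333 east, -0.0005479 north), which points southeast.

SE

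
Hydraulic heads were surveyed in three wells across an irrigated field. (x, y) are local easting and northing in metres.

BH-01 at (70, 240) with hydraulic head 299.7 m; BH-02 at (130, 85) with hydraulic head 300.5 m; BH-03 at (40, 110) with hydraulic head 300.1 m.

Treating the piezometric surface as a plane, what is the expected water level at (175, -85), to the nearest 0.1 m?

301.3 m

Three-point gradient (reference BH-01): Δ to BH-02 = (60, -155, +0.8), Δ to BH-03 = (-30, -130, +0.4).
∂h/∂x = +0.003373, ∂h/∂y = -0.003855 (det = -12450).
h(175, -85) = 299.7 + (+0.003373)·(105) + (-0.003855)·(-325) = 299.7 +0.354 +1.253 = 301.307 m.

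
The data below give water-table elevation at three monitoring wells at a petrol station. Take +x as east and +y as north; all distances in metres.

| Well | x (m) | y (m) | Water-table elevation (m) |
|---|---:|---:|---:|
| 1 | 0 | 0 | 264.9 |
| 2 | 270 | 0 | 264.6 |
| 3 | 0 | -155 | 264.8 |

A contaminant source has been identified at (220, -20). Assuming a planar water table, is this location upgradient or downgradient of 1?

∂h/∂x = (264.6 − 264.9) / (270 − 0) = -0.001111
∂h/∂y = (264.8 − 264.9) / (-155 − 0) = +0.0006452
Head at (220, -20) = 264.9 + (-0.001111)·(220) + (+0.0006452)·(-20) = 264.64 m.
That is lower than the 264.9 m at 1, so the point is downgradient.

downgradient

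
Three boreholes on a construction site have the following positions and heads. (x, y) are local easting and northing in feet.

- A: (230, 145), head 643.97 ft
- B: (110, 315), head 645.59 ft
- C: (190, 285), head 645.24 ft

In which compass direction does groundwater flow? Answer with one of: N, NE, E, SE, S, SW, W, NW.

S

With h = a·x + b·y + c and A as origin, the differences give:
  (-120)·a + 170·b = +1.62
  (-40)·a + 140·b = +1.27
Eliminate b (×140 and ×170, subtract): -10000·a = 10.900 → a = ∂h/∂x = -0.001090
Back-substitute: b = ∂h/∂y = +0.008760.
Flow = −∇h = (+0.001090 east, -0.008760 north), which points south.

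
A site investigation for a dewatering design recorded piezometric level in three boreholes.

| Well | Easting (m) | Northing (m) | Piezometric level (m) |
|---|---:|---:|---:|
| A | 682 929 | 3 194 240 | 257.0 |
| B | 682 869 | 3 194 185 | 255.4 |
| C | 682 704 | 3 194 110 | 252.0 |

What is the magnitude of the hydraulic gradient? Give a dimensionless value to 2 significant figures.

Differences from A: to B (Δx, Δy, Δh) = (-60, -55, -1.6); to C = (-225, -130, -5.0).
Determinant of the coordinate differences = (-60)·(-130) − (-225)·(-55) = -4575.
∂h/∂x = [(-1.6)·(-130) − (-5.0)·(-55)] / -4575 = +0.01464
∂h/∂y = [(-60)·(-5.0) − (-225)·(-1.6)] / -4575 = +0.01311
|∇h| = √(0.01464² + 0.01311²) = 0.01965

0.020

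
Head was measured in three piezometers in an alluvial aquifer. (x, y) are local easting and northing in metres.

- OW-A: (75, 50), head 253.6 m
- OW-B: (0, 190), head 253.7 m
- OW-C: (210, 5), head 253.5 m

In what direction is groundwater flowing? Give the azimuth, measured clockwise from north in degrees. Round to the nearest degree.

Differences from OW-A: to OW-B (Δx, Δy, Δh) = (-75, 140, +0.1); to OW-C = (135, -45, -0.1).
Determinant of the coordinate differences = (-75)·(-45) − 135·140 = -15525.
∂h/∂x = [(+0.1)·(-45) − (-0.1)·140] / -15525 = -0.0006119
∂h/∂y = [(-75)·(-0.1) − 135·(+0.1)] / -15525 = +0.0003865
Flow direction (−∇h) has components (+0.0006119 E, -0.0003865 N).
Azimuth = atan2(E, N) = atan2(+0.0006119, -0.0003865) = 122.3° ≈ 122°.

122°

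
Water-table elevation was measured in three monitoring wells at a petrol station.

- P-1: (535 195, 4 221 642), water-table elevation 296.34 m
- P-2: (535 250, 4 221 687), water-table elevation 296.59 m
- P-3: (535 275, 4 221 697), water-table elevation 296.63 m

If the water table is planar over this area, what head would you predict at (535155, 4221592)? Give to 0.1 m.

Three-point gradient (reference P-1): Δ to P-2 = (55, 45, +0.25), Δ to P-3 = (80, 55, +0.29).
∂h/∂x = -0.001217, ∂h/∂y = +0.007043 (det = -575).
h(535155, 4221592) = 296.34 + (-0.001217)·(-40) + (+0.007043)·(-50) = 296.34 +0.049 -0.352 = 296.037 m.

296.0 m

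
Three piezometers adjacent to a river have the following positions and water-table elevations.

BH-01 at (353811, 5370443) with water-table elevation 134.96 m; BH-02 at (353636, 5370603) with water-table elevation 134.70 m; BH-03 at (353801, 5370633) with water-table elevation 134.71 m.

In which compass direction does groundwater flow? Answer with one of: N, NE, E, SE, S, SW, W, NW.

Taking BH-01 as reference: BH-02−BH-01 = (-175, 160, -0.26); BH-03−BH-01 = (-10, 190, -0.25).
Determinant of the coordinate differences = (-175)·190 − (-10)·160 = -31650.
∂h/∂x = [(-0.26)·190 − (-0.25)·160] / -31650 = +0.0002970
∂h/∂y = [(-175)·(-0.25) − (-10)·(-0.26)] / -31650 = -0.001300
Flow = −∇h = (-0.0002970 east, +0.001300 north), which points north.

N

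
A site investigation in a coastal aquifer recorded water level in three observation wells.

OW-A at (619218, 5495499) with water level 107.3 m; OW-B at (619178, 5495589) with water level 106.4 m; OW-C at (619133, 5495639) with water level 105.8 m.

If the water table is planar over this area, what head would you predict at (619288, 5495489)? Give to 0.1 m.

107.7 m

Three-point gradient (reference OW-A): Δ to OW-B = (-40, 90, -0.9), Δ to OW-C = (-85, 140, -1.5).
∂h/∂x = +0.004390, ∂h/∂y = -0.008049 (det = 2050).
h(619288, 5495489) = 107.3 + (+0.004390)·(70) + (-0.008049)·(-10) = 107.3 +0.307 +0.080 = 107.688 m.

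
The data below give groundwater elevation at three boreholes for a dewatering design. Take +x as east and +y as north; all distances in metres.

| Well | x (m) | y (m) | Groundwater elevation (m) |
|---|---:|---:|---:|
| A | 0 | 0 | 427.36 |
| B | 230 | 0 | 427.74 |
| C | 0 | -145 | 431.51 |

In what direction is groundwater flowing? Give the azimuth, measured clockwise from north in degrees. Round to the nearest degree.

357°

∂h/∂x = (427.74 − 427.36) / (230 − 0) = +0.001652
∂h/∂y = (431.51 − 427.36) / (-145 − 0) = -0.02862
Flow direction (−∇h) has components (-0.001652 E, +0.02862 N).
Azimuth = atan2(E, N) = atan2(-0.001652, +0.02862) = 356.7° ≈ 357°.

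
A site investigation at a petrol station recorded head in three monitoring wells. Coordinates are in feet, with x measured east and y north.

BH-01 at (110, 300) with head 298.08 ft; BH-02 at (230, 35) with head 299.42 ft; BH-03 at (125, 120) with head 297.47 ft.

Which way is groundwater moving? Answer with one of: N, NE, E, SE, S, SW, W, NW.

Differences from BH-01: to BH-02 (Δx, Δy, Δh) = (120, -265, +1.34); to BH-03 = (15, -180, -0.61).
Solve a·Δx + b·Δy = Δh: det = 120·(-180) − 15·(-265) = -17625.
∂h/∂x = [(+1.34)·(-180) − (-0.61)·(-265)] / -17625 = +0.02286
∂h/∂y = [120·(-0.61) − 15·(+1.34)] / -17625 = +0.005294
Flow = −∇h = (-0.02286 east, -0.005294 north), which points west.

W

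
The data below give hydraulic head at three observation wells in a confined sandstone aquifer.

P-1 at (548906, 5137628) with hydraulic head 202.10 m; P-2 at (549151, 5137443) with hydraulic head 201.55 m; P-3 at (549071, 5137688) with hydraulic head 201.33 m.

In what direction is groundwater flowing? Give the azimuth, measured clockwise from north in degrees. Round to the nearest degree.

061°

Taking P-1 as reference: P-2−P-1 = (245, -185, -0.55); P-3−P-1 = (165, 60, -0.77).
Solve a·Δx + b·Δy = Δh: det = 245·60 − 165·(-185) = 45225.
∂h/∂x = [(-0.55)·60 − (-0.77)·(-185)] / 45225 = -0.003879
∂h/∂y = [245·(-0.77) − 165·(-0.55)] / 45225 = -0.002165
Flow direction (−∇h) has components (+0.003879 E, +0.002165 N).
Azimuth = atan2(E, N) = atan2(+0.003879, +0.002165) = 60.8° ≈ 061°.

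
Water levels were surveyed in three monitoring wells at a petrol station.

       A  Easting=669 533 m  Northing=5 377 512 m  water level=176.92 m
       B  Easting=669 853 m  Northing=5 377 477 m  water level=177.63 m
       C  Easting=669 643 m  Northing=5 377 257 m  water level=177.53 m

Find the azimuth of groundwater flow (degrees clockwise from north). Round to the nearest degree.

306°

With h = a·x + b·y + c and A as origin, the differences give:
  320·a + (-35)·b = +0.71
  110·a + (-255)·b = +0.61
Eliminate b (×(-255) and ×(-35), subtract): -77750·a = -159.700 → a = ∂h/∂x = +0.002054
Back-substitute: b = ∂h/∂y = -0.001506.
Flow direction (−∇h) has components (-0.002054 E, +0.001506 N).
Azimuth = atan2(E, N) = atan2(-0.002054, +0.001506) = 306.3° ≈ 306°.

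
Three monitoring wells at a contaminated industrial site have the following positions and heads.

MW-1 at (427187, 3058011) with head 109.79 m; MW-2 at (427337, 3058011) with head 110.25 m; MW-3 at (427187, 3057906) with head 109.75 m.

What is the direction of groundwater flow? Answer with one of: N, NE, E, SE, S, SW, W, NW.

W

∂h/∂x = (110.25 − 109.79) / (427337 − 427187) = +0.003067
∂h/∂y = (109.75 − 109.79) / (3057906 − 3058011) = +0.0003810
Flow = −∇h = (-0.003067 east, -0.0003810 north), which points west.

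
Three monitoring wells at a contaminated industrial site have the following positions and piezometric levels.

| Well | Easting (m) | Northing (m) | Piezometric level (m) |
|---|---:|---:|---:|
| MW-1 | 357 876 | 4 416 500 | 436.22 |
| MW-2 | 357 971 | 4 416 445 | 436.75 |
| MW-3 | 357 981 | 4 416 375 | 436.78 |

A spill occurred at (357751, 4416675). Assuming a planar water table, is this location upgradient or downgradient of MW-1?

Three-point gradient (reference MW-1): Δ to MW-2 = (95, -55, +0.53), Δ to MW-3 = (105, -125, +0.56).
∂h/∂x = +0.005811, ∂h/∂y = +0.0004016 (det = -6100).
Head at (357751, 4416675) = 436.22 + (+0.005811)·(-125) + (+0.0004016)·(175) = 435.56 m.
That is lower than the 436.22 m at MW-1, so the point is downgradient.

downgradient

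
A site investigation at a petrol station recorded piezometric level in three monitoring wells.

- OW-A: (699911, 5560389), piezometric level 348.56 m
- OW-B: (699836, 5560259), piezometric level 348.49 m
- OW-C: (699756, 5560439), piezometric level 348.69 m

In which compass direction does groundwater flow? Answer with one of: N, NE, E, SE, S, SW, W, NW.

Taking OW-A as reference: OW-B−OW-A = (-75, -130, -0.07); OW-C−OW-A = (-155, 50, +0.13).
Determinant of the coordinate differences = (-75)·50 − (-155)·(-130) = -23900.
∂h/∂x = [(-0.07)·50 − (+0.13)·(-130)] / -23900 = -0.0005607
∂h/∂y = [(-75)·(+0.13) − (-155)·(-0.07)] / -23900 = +0.0008619
Flow = −∇h = (+0.0005607 east, -0.0008619 north), which points southeast.

SE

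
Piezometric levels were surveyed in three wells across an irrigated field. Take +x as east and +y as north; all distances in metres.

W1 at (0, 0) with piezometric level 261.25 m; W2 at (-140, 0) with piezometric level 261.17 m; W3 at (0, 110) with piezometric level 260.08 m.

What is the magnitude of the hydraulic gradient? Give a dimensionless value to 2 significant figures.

0.011

∂h/∂x = (261.17 − 261.25) / (-140 − 0) = +0.0005714
∂h/∂y = (260.08 − 261.25) / (110 − 0) = -0.01064
|∇h| = √(0.0005714² + -0.01064²) = 0.01066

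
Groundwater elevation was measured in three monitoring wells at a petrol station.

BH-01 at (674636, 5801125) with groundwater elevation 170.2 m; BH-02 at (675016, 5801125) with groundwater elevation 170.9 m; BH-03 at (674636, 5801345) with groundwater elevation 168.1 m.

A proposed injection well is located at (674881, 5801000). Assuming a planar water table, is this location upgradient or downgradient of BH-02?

upgradient

∂h/∂x = (170.9 − 170.2) / (675016 − 674636) = +0.001842
∂h/∂y = (168.1 − 170.2) / (5801345 − 5801125) = -0.009545
Head at (674881, 5801000) = 170.2 + (+0.001842)·(245) + (-0.009545)·(-125) = 171.84 m.
That is higher than the 170.9 m at BH-02, so the point is upgradient.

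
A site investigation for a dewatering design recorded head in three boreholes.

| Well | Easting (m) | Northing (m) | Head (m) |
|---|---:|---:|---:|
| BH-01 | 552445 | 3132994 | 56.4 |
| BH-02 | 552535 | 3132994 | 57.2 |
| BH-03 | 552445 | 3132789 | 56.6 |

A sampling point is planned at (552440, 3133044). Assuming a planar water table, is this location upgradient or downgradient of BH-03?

downgradient

∂h/∂x = (57.2 − 56.4) / (552535 − 552445) = +0.008889
∂h/∂y = (56.6 − 56.4) / (3132789 − 3132994) = -0.0009756
Head at (552440, 3133044) = 56.4 + (+0.008889)·(-5) + (-0.0009756)·(50) = 56.31 m.
That is lower than the 56.6 m at BH-03, so the point is downgradient.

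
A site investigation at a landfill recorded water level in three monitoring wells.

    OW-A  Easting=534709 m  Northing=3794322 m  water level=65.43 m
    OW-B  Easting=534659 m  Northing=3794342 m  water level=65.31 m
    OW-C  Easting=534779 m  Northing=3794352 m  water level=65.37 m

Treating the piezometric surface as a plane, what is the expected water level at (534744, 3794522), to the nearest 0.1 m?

64.7 m

With h = a·x + b·y + c and OW-A as origin, the differences give:
  (-50)·a + 20·b = -0.12
  70·a + 30·b = -0.06
Eliminate b (×30 and ×20, subtract): -2900·a = -2.400 → a = ∂h/∂x = +0.0008276
Back-substitute: b = ∂h/∂y = -0.003931.
h(534744, 3794522) = 65.43 + (+0.0008276)·(35) + (-0.003931)·(200) = 65.43 +0.029 -0.786 = 64.673 m.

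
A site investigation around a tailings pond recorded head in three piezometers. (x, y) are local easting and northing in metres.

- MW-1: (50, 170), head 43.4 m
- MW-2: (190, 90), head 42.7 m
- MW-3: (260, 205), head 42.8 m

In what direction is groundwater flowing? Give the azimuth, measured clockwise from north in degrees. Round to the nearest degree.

Differences from MW-1: to MW-2 (Δx, Δy, Δh) = (140, -80, -0.7); to MW-3 = (210, 35, -0.6).
Determinant of the coordinate differences = 140·35 − 210·(-80) = 21700.
∂h/∂x = [(-0.7)·35 − (-0.6)·(-80)] / 21700 = -0.003341
∂h/∂y = [140·(-0.6) − 210·(-0.7)] / 21700 = +0.002903
Flow direction (−∇h) has components (+0.003341 E, -0.002903 N).
Azimuth = atan2(E, N) = atan2(+0.003341, -0.002903) = 131.0° ≈ 131°.

131°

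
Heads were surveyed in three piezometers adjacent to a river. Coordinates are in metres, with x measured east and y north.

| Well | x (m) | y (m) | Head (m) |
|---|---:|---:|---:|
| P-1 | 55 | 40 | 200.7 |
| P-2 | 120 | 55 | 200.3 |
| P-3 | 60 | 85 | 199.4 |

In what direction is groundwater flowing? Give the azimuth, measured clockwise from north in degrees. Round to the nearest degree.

359°

Taking P-1 as reference: P-2−P-1 = (65, 15, -0.4); P-3−P-1 = (5, 45, -1.3).
Solve a·Δx + b·Δy = Δh: det = 65·45 − 5·15 = 2850.
∂h/∂x = [(-0.4)·45 − (-1.3)·15] / 2850 = +0.0005263
∂h/∂y = [65·(-1.3) − 5·(-0.4)] / 2850 = -0.02895
Flow direction (−∇h) has components (-0.0005263 E, +0.02895 N).
Azimuth = atan2(E, N) = atan2(-0.0005263, +0.02895) = 359.0° ≈ 359°.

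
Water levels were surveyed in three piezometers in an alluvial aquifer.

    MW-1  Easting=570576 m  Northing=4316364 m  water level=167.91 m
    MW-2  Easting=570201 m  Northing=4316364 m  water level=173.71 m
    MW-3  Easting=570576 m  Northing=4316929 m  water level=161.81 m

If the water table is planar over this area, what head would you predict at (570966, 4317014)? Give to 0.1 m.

154.9 m

∂h/∂x = (173.71 − 167.91) / (570201 − 570576) = -0.01547
∂h/∂y = (161.81 − 167.91) / (4316929 − 4316364) = -0.01080
h(570966, 4317014) = 167.91 + (-0.01547)·(390) + (-0.01080)·(650) = 167.91 -6.032 -7.018 = 154.860 m.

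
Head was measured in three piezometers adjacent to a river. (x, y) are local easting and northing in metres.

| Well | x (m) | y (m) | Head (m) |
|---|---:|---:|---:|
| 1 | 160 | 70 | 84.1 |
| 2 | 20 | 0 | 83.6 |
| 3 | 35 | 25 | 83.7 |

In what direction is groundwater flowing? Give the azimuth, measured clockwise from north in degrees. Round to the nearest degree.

220°

Taking 1 as reference: 2−1 = (-140, -70, -0.5); 3−1 = (-125, -45, -0.4).
Determinant of the coordinate differences = (-140)·(-45) − (-125)·(-70) = -2450.
∂h/∂x = [(-0.5)·(-45) − (-0.4)·(-70)] / -2450 = +0.002245
∂h/∂y = [(-140)·(-0.4) − (-125)·(-0.5)] / -2450 = +0.002653
Flow direction (−∇h) has components (-0.002245 E, -0.002653 N).
Azimuth = atan2(E, N) = atan2(-0.002245, -0.002653) = 220.2° ≈ 220°.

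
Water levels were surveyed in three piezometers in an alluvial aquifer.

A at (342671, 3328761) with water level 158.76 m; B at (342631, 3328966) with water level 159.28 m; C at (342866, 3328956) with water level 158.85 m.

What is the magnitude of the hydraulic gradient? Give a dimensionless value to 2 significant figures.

Differences from A: to B (Δx, Δy, Δh) = (-40, 205, +0.52); to C = (195, 195, +0.09).
Determinant of the coordinate differences = (-40)·195 − 195·205 = -47775.
∂h/∂x = [(+0.52)·195 − (+0.09)·205] / -47775 = -0.001736
∂h/∂y = [(-40)·(+0.09) − 195·(+0.52)] / -47775 = +0.002198
|∇h| = √(-0.001736² + 0.002198²) = 0.002801

0.0028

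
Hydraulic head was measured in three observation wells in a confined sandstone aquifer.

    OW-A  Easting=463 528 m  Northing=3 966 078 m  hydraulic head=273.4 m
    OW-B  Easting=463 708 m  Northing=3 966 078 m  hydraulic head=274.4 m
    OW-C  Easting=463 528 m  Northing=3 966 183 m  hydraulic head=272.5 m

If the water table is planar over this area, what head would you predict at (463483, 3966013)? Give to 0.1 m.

∂h/∂x = (274.4 − 273.4) / (463708 − 463528) = +0.005556
∂h/∂y = (272.5 − 273.4) / (3966183 − 3966078) = -0.008571
h(463483, 3966013) = 273.4 + (+0.005556)·(-45) + (-0.008571)·(-65) = 273.4 -0.250 +0.557 = 273.707 m.

273.7 m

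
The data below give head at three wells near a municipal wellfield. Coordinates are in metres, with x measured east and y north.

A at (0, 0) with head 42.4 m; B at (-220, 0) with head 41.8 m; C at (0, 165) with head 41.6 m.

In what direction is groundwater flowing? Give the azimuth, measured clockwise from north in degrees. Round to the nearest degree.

331°

∂h/∂x = (41.8 − 42.4) / (-220 − 0) = +0.002727
∂h/∂y = (41.6 − 42.4) / (165 − 0) = -0.004848
Flow direction (−∇h) has components (-0.002727 E, +0.004848 N).
Azimuth = atan2(E, N) = atan2(-0.002727, +0.004848) = 330.6° ≈ 331°.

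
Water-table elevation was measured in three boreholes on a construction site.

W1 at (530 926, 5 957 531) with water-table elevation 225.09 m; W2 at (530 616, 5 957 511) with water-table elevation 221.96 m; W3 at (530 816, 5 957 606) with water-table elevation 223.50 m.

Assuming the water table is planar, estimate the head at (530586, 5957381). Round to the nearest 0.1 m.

222.4 m

Differences from W1: to W2 (Δx, Δy, Δh) = (-310, -20, -3.13); to W3 = (-110, 75, -1.59).
Determinant of the coordinate differences = (-310)·75 − (-110)·(-20) = -25450.
∂h/∂x = [(-3.13)·75 − (-1.59)·(-20)] / -25450 = +0.01047
∂h/∂y = [(-310)·(-1.59) − (-110)·(-3.13)] / -25450 = -0.005839
h(530586, 5957381) = 225.09 + (+0.01047)·(-340) + (-0.005839)·(-150) = 225.09 -3.561 +0.876 = 222.405 m.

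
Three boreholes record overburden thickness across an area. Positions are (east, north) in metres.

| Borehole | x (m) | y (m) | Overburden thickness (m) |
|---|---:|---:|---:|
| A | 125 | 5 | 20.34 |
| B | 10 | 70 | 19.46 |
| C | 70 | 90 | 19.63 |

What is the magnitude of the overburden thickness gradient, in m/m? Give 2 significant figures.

0.0071 m/m

Differences from A: to B (Δx, Δy, Δh) = (-115, 65, -0.88); to C = (-55, 85, -0.71).
Determinant of the coordinate differences = (-115)·85 − (-55)·65 = -6200.
∂d/∂x = [(-0.88)·85 − (-0.71)·65] / -6200 = +0.004621
∂d/∂y = [(-115)·(-0.71) − (-55)·(-0.88)] / -6200 = -0.005363
|∇f| = √(0.004621² + -0.005363²) = 0.007079 m/m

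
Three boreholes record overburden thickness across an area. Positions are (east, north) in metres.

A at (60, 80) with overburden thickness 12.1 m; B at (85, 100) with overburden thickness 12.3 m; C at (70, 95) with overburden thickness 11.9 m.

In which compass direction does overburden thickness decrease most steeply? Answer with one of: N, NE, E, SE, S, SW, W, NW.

Differences from A: to B (Δx, Δy, Δh) = (25, 20, +0.2); to C = (10, 15, -0.2).
Determinant of the coordinate differences = 25·15 − 10·20 = 175.
∂d/∂x = [(+0.2)·15 − (-0.2)·20] / 175 = +0.04000
∂d/∂y = [25·(-0.2) − 10·(+0.2)] / 175 = -0.04000
Steepest decrease is along −∇f = (-0.04000 E, +0.04000 N) → northwest.

NW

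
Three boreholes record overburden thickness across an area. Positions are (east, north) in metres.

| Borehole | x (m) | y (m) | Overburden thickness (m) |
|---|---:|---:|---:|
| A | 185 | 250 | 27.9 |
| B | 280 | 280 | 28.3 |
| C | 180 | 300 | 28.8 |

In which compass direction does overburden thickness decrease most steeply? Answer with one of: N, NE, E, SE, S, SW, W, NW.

Three-point gradient (reference A): Δ to B = (95, 30, +0.4), Δ to C = (-5, 50, +0.9).
∂d/∂x = -0.001429, ∂d/∂y = +0.01786 (det = 4900).
Steepest decrease is along −∇f = (+0.001429 E, -0.01786 N) → south.

S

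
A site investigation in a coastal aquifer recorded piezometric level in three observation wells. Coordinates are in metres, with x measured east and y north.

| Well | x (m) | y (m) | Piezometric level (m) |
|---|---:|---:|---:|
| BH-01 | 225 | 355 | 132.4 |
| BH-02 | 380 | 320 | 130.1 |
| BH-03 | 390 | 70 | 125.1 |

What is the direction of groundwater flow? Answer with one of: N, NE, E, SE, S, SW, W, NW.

SE

Differences from BH-01: to BH-02 (Δx, Δy, Δh) = (155, -35, -2.3); to BH-03 = (165, -285, -7.3).
Determinant of the coordinate differences = 155·(-285) − 165·(-35) = -38400.
∂h/∂x = [(-2.3)·(-285) − (-7.3)·(-35)] / -38400 = -0.01042
∂h/∂y = [155·(-7.3) − 165·(-2.3)] / -38400 = +0.01958
Flow = −∇h = (+0.01042 east, -0.01958 north), which points southeast.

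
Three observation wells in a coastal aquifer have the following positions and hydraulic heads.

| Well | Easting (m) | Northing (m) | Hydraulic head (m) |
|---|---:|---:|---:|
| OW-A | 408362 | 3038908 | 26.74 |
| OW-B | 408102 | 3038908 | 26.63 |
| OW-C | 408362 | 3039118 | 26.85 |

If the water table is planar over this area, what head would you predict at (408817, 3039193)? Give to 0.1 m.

27.1 m

∂h/∂x = (26.63 − 26.74) / (408102 − 408362) = +0.0004231
∂h/∂y = (26.85 − 26.74) / (3039118 − 3038908) = +0.0005238
h(408817, 3039193) = 26.74 + (+0.0004231)·(455) + (+0.0005238)·(285) = 26.74 +0.192 +0.149 = 27.082 m.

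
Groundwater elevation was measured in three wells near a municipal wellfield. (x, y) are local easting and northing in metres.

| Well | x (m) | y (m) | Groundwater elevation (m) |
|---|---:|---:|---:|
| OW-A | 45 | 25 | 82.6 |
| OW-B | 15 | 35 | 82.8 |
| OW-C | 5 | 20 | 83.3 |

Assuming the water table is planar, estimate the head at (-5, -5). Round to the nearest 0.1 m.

84.0 m

Three-point gradient (reference OW-A): Δ to OW-B = (-30, 10, +0.2), Δ to OW-C = (-40, -5, +0.7).
∂h/∂x = -0.01455, ∂h/∂y = -0.02364 (det = 550).
h(-5, -5) = 82.6 + (-0.01455)·(-50) + (-0.02364)·(-30) = 82.6 +0.727 +0.709 = 84.036 m.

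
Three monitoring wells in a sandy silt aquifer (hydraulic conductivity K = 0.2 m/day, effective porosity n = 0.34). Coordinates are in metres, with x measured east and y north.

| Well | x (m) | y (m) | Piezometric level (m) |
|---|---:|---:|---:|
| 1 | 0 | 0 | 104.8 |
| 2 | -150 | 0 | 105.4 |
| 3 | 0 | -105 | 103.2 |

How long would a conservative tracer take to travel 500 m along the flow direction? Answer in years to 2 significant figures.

∂h/∂x = (105.4 − 104.8) / (-150 − 0) = -0.004000
∂h/∂y = (103.2 − 104.8) / (-105 − 0) = +0.01524
|∇h| = √(-0.004000² + 0.01524²) = 0.01576
Seepage velocity v = K·i/n = 0.2 × 0.01576 / 0.34 = 0.009271 m/day.
t = 500 / 0.009271 = 5.393e+04 days = 148 years.

150 years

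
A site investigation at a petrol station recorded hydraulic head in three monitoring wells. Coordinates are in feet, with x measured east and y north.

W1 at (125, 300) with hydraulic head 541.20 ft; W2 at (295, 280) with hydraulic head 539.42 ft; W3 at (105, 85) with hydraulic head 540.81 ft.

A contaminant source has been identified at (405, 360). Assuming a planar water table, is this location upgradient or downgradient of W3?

downgradient

With h = a·x + b·y + c and W1 as origin, the differences give:
  170·a + (-20)·b = -1.78
  (-20)·a + (-215)·b = -0.39
Eliminate b (×(-215) and ×(-20), subtract): -36950·a = 374.900 → a = ∂h/∂x = -0.01015
Back-substitute: b = ∂h/∂y = +0.002758.
Head at (405, 360) = 541.20 + (-0.01015)·(280) + (+0.002758)·(60) = 538.52 ft.
That is lower than the 540.81 ft at W3, so the point is downgradient.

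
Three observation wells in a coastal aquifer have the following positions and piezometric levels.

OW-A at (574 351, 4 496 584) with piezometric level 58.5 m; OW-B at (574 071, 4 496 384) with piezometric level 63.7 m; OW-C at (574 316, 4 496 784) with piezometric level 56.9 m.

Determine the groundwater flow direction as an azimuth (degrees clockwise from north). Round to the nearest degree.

049°

With h = a·x + b·y + c and OW-A as origin, the differences give:
  (-280)·a + (-200)·b = +5.2
  (-35)·a + 200·b = -1.6
Eliminate b (×200 and ×(-200), subtract): -63000·a = 720.00 → a = ∂h/∂x = -0.01143
Back-substitute: b = ∂h/∂y = -0.01000.
Flow direction (−∇h) has components (+0.01143 E, +0.01000 N).
Azimuth = atan2(E, N) = atan2(+0.01143, +0.01000) = 48.8° ≈ 049°.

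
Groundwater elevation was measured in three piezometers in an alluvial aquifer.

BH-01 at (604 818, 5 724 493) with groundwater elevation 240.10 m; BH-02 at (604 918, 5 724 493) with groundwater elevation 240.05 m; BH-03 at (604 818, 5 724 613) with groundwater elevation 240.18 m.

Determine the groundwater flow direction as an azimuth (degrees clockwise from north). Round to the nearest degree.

143°

∂h/∂x = (240.05 − 240.10) / (604918 − 604818) = -0.0005000
∂h/∂y = (240.18 − 240.10) / (5724613 − 5724493) = +0.0006667
Flow direction (−∇h) has components (+0.0005000 E, -0.0006667 N).
Azimuth = atan2(E, N) = atan2(+0.0005000, -0.0006667) = 143.1° ≈ 143°.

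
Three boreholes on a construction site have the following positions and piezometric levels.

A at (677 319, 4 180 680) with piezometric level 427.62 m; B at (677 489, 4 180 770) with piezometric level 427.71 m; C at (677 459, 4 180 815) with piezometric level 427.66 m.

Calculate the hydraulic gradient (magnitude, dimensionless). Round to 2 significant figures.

0.00100

Differences from A: to B (Δx, Δy, Δh) = (170, 90, +0.09); to C = (140, 135, +0.04).
Solve a·Δx + b·Δy = Δh: det = 170·135 − 140·90 = 10350.
∂h/∂x = [(+0.09)·135 − (+0.04)·90] / 10350 = +0.0008261
∂h/∂y = [170·(+0.04) − 140·(+0.09)] / 10350 = -0.0005604
|∇h| = √(0.0008261² + -0.0005604²) = 0.0009982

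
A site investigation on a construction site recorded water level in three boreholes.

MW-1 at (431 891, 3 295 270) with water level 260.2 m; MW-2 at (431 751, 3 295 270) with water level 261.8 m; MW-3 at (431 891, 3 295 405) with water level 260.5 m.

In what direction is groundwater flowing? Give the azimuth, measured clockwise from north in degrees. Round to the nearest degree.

∂h/∂x = (261.8 − 260.2) / (431751 − 431891) = -0.01143
∂h/∂y = (260.5 − 260.2) / (3295405 − 3295270) = +0.002222
Flow direction (−∇h) has components (+0.01143 E, -0.002222 N).
Azimuth = atan2(E, N) = atan2(+0.01143, -0.002222) = 101.0° ≈ 101°.

101°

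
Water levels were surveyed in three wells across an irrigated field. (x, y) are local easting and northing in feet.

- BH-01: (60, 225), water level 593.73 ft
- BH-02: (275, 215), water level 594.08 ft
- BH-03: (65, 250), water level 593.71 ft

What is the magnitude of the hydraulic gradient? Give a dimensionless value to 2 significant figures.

With h = a·x + b·y + c and BH-01 as origin, the differences give:
  215·a + (-10)·b = +0.35
  5·a + 25·b = -0.02
Eliminate b (×25 and ×(-10), subtract): 5425·a = 8.550 → a = ∂h/∂x = +0.001576
Back-substitute: b = ∂h/∂y = -0.001115.
|∇h| = √(0.001576² + -0.001115²) = 0.001931

0.0019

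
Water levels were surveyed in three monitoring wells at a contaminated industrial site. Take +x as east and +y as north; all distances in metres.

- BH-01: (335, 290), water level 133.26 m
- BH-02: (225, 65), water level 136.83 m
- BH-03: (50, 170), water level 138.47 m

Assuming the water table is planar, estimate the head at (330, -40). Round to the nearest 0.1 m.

136.2 m

Differences from BH-01: to BH-02 (Δx, Δy, Δh) = (-110, -225, +3.57); to BH-03 = (-285, -120, +5.21).
Solve a·Δx + b·Δy = Δh: det = (-110)·(-120) − (-285)·(-225) = -50925.
∂h/∂x = [(+3.57)·(-120) − (+5.21)·(-225)] / -50925 = -0.01461
∂h/∂y = [(-110)·(+5.21) − (-285)·(+3.57)] / -50925 = -0.008726
h(330, -40) = 133.26 + (-0.01461)·(-5) + (-0.008726)·(-330) = 133.26 +0.073 +2.879 = 136.212 m.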